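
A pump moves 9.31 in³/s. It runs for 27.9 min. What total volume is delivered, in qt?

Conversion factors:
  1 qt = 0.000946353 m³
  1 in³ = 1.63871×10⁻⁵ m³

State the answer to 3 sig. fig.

9.31 in³/s → 1.52564×10⁻⁴ m³/s
27.9 min → 1674 s
V = Q × t = 1.52564×10⁻⁴ × 1674 = 0.255392 m³
In qt: 0.255392 / 0.000946353 = 269.87 qt

270 qt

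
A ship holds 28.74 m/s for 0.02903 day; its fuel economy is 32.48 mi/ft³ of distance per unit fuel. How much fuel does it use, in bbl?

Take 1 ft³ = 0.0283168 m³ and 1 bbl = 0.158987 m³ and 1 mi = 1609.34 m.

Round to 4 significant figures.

0.02903 day → 2508.19 s
d = v × t = 28.74 × 2508.19 = 72085.4 m
32.48 mi/ft³ → 1.84595×10⁶ m/m³
V = d / (distance per unit fuel) = 72085.4 / 1.84595×10⁶ = 0.0390506 m³
In bbl: 0.0390506 / 0.158987 = 0.245621 bbl

0.2456 bbl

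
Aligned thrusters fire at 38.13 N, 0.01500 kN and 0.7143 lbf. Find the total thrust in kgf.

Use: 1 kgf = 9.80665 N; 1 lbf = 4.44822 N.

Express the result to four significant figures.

5.742 kgf

38.13 N (already N)
0.01500 kN × 1000 = 15 N
0.7143 lbf × 4.44822 = 3.17736 N
Sum: 38.13 + 15 + 3.17736 = 56.3074 N
In kgf: 56.3074 / 9.80665 = 5.74176 kgf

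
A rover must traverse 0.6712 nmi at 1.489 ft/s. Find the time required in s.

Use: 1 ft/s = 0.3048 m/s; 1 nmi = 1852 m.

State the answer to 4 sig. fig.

0.6712 nmi × 1852 → 1243.06 m
1.489 ft/s × 0.3048 → 0.453847 m/s
t = d / v = 1243.06 m / 0.453847 m/s = 2738.94 s

2739 s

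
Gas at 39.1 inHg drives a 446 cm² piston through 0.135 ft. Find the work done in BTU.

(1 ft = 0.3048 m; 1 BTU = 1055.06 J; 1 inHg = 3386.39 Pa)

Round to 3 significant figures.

0.230 BTU

39.1 inHg → 132408 Pa
446 cm² → 0.0446 m²
F = P × A = 132408 × 0.0446 = 5905.4 N
0.135 ft → 0.041148 m
W = F × d = 5905.4 × 0.041148 = 242.995 J
In BTU: 242.995 / 1055.06 = 0.230314 BTU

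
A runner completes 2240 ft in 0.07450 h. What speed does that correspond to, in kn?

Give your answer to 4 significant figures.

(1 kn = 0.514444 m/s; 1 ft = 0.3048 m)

4.948 kn

2240 ft × 0.3048 = 682.752 m
0.07450 h × 3600 = 268.2 s
v = d / t = 682.752 m / 268.2 s = 2.54568 m/s
2.54568 m/s ÷ (0.514444 m/s/kn) = 4.94841 kn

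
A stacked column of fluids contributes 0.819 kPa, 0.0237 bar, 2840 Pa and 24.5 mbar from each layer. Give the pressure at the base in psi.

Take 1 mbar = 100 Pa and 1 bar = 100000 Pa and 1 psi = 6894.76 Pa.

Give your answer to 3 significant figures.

0.819 kPa × 1000 = 819 Pa
0.0237 bar × 100000 = 2370 Pa
2840 Pa (already Pa)
24.5 mbar × 100 = 2450 Pa
Combined: 819 + 2370 + 2840 + 2450 = 8479 Pa
In psi: 8479 / 6894.76 = 1.22977 psi

1.23 psi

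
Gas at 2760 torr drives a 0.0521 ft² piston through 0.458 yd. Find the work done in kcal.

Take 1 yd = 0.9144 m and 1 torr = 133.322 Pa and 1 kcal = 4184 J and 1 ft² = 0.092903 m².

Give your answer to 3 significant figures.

2760 torr → 367969 Pa
0.0521 ft² → 0.00484025 m²
F = P × A = 367969 × 0.00484025 = 1781.06 N
0.458 yd → 0.418795 m
W = F × d = 1781.06 × 0.418795 = 745.899 J
In kcal: 745.899 / 4184 = 0.178274 kcal

0.178 kcal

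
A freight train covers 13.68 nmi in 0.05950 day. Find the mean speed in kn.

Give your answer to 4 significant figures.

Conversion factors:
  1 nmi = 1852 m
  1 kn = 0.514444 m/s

9.580 kn

13.68 nmi × 1852 → 25335.4 m
0.05950 day × 86400 → 5140.8 s
v = d / t = 25335.4 m / 5140.8 s = 4.9283 m/s
4.9283 m/s ÷ (0.514444 m/s/kn) = 9.57986 kn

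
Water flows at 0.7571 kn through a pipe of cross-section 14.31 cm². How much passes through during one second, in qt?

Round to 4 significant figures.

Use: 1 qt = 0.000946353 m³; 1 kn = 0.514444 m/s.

0.5889 qt

0.7571 kn × 0.514444 = 0.389486 m/s
14.31 cm² × 0.0001 = 0.001431 m²
V = v × A × t = 0.389486 m/s × 0.001431 m² × 1 s = 5.57354×10⁻⁴ m³
5.57354×10⁻⁴ m³ ÷ (0.000946353 m³/qt) = 0.588949 qt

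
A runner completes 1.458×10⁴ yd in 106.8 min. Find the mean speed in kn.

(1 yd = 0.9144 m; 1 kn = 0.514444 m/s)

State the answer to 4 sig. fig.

1.458×10⁴ yd × 0.9144 = 13332 m
106.8 min × 60 = 6408 s
v = d / t = 13332 m / 6408 s = 2.08052 m/s
2.08052 m/s ÷ (0.514444 m/s/kn) = 4.04421 kn

4.044 kn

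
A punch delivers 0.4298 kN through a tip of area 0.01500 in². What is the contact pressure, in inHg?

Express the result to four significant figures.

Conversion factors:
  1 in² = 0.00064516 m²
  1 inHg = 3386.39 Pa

0.4298 kN × 1000 = 429.8 N
0.01500 in² × 0.00064516 = 9.6774×10⁻⁶ m²
P = F / A = 429.8 N / 9.6774×10⁻⁶ m² = 4.44128×10⁷ Pa
4.44128×10⁷ Pa ÷ (3386.39 Pa/inHg) = 13115.1 inHg

1.312×10⁴ inHg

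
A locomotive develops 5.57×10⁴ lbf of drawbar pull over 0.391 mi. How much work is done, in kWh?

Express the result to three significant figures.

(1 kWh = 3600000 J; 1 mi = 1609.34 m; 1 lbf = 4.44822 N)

43.3 kWh

5.57×10⁴ lbf × 4.44822 → 247766 N
0.391 mi × 1609.34 → 629.252 m
W = F × d = 247766 N × 629.252 m = 1.55907×10⁸ J
1.55907×10⁸ J ÷ (3600000 J/kWh) = 43.3075 kWh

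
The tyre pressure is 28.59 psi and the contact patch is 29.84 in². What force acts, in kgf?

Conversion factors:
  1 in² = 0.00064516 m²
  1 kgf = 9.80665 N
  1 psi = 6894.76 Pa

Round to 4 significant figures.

28.59 psi × 6894.76 → 197121 Pa
29.84 in² × 0.00064516 → 0.0192516 m²
F = P × A = 197121 Pa × 0.0192516 m² = 3794.89 N
3794.89 N ÷ (9.80665 N/kgf) = 386.971 kgf

387.0 kgf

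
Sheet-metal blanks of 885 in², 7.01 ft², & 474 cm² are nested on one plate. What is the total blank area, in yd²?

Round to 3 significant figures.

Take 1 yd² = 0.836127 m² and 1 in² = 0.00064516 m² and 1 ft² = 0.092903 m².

885 in² × 0.00064516 = 0.570967 m²
7.01 ft² × 0.092903 = 0.65125 m²
474 cm² × 0.0001 = 0.0474 m²
Sum: 0.570967 + 0.65125 + 0.0474 = 1.26962 m²
In yd²: 1.26962 / 0.836127 = 1.51845 yd²

1.52 yd²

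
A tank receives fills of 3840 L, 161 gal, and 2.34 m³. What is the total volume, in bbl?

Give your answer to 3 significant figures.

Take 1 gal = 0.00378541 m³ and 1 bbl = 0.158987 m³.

3840 L × 0.001 = 3.84 m³
161 gal × 0.00378541 = 0.609451 m³
2.34 m³ (already m³)
Combined: 3.84 + 0.609451 + 2.34 = 6.78945 m³
In bbl: 6.78945 / 0.158987 = 42.7044 bbl

42.7 bbl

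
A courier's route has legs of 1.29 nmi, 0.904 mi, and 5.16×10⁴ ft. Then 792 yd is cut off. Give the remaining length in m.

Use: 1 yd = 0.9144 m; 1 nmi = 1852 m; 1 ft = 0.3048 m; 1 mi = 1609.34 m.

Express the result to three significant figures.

1.88×10⁴ m

1.29 nmi × 1852 → 2389.08 m
0.904 mi × 1609.34 → 1454.84 m
5.16×10⁴ ft × 0.3048 → 15727.7 m
792 yd × 0.9144 → 724.205 m
Result: 2389.08 + 1454.84 + 15727.7 − 724.205 = 18847.4 m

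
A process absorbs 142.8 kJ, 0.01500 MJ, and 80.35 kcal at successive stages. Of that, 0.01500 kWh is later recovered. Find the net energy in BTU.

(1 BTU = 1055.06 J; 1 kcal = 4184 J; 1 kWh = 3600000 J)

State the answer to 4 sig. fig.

417.0 BTU

142.8 kJ × 1000 → 142800 J
0.01500 MJ × 1000000 → 15000 J
80.35 kcal × 4184 → 336184 J
0.01500 kWh × 3600000 → 54000 J
Sum: 142800 + 15000 + 336184 − 54000 = 439984 J
In BTU: 439984 / 1055.06 = 417.023 BTU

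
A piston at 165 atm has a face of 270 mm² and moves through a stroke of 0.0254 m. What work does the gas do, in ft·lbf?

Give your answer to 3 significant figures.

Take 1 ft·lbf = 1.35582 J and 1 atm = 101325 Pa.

84.6 ft·lbf

165 atm → 1.67186×10⁷ Pa
270 mm² → 2.7×10⁻⁴ m²
F = P × A = 1.67186×10⁷ × 2.7×10⁻⁴ = 4514.02 N
W = F × d = 4514.02 × 0.0254 = 114.656 J
In ft·lbf: 114.656 / 1.35582 = 84.5658 ft·lbf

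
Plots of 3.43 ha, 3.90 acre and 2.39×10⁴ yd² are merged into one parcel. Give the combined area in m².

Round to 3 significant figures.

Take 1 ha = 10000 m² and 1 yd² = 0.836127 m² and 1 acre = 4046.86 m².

3.43 ha × 10000 = 34300 m²
3.90 acre × 4046.86 = 15782.8 m²
2.39×10⁴ yd² × 0.836127 = 19983.4 m²
Total: 34300 + 15782.8 + 19983.4 = 70066.2 m²

7.01×10⁴ m²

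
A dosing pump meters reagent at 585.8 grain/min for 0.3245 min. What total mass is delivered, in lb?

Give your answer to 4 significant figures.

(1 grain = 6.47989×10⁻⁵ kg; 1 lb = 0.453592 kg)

585.8 grain/min → 6.32653×10⁻⁴ kg/s
0.3245 min → 19.47 s
m = ṁ × t = 6.32653×10⁻⁴ × 19.47 = 0.0123178 kg
In lb: 0.0123178 / 0.453592 = 0.0271561 lb

0.02716 lb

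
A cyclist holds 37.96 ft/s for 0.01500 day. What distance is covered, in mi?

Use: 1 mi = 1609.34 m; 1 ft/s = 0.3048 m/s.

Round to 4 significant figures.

9.317 mi

37.96 ft/s × 0.3048 = 11.5702 m/s
0.01500 day × 86400 = 1296 s
d = v × t = 11.5702 m/s × 1296 s = 14995 m
14995 m ÷ (1609.34 m/mi) = 9.31748 mi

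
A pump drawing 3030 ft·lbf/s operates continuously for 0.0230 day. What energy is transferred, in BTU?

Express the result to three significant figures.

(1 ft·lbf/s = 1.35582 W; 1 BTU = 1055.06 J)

7740 BTU

3030 ft·lbf/s × 1.35582 = 4108.13 W
0.0230 day × 86400 = 1987.2 s
E = P × t = 4108.13 W × 1987.2 s = 8.16368×10⁶ J
8.16368×10⁶ J ÷ (1055.06 J/BTU) = 7737.65 BTU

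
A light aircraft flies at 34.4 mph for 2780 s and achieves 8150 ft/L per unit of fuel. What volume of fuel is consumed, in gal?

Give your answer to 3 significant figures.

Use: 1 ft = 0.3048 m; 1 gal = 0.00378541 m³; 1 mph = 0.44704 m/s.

4.55 gal

34.4 mph → 15.3782 m/s
d = v × t = 15.3782 × 2780 = 42751.4 m
8150 ft/L → 2.48412×10⁶ m/m³
V = d / (distance per unit fuel) = 42751.4 / 2.48412×10⁶ = 0.0172099 m³
In gal: 0.0172099 / 0.00378541 = 4.54638 gal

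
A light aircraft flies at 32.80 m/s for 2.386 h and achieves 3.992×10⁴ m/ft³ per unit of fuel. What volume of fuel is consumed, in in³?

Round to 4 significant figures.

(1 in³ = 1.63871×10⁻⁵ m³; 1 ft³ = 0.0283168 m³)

1.220×10⁴ in³

2.386 h → 8589.6 s
d = v × t = 32.8 × 8589.6 = 281739 m
3.992×10⁴ m/ft³ → 1.40976×10⁶ m/m³
V = d / (distance per unit fuel) = 281739 / 1.40976×10⁶ = 0.199849 m³
In in³: 0.199849 / 1.63871×10⁻⁵ = 12195.5 in³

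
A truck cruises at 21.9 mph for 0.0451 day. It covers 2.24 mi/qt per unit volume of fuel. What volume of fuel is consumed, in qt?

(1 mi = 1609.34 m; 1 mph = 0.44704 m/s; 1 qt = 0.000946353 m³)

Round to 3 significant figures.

21.9 mph → 9.79018 m/s
0.0451 day → 3896.64 s
d = v × t = 9.79018 × 3896.64 = 38148.8 m
2.24 mi/qt → 3.80928×10⁶ m/m³
V = d / (distance per unit fuel) = 38148.8 / 3.80928×10⁶ = 0.0100147 m³
In qt: 0.0100147 / 0.000946353 = 10.5824 qt

10.6 qt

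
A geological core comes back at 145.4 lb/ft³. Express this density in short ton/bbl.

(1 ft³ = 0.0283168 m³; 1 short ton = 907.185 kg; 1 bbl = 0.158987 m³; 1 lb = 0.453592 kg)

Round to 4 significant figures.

0.4082 short ton/bbl

145.4 lb/ft³ × 0.453592 kg/lb ÷ 0.0283168 m³/ft³ = 2329.09 kg/m³
2329.09 kg/m³ ÷ 907.185 kg/short ton × 0.158987 m³/bbl = 0.40818 short ton/bbl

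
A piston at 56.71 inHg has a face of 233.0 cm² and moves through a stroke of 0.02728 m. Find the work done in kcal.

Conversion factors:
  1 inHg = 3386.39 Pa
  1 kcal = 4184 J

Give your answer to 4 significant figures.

0.02917 kcal

56.71 inHg → 192042 Pa
233.0 cm² → 0.0233 m²
F = P × A = 192042 × 0.0233 = 4474.58 N
W = F × d = 4474.58 × 0.02728 = 122.067 J
In kcal: 122.067 / 4184 = 0.0291747 kcal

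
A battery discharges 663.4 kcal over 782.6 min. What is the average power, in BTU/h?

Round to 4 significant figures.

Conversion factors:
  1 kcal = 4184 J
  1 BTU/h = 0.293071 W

201.7 BTU/h

663.4 kcal × 4184 = 2.77567×10⁶ J
782.6 min × 60 = 46956 s
P = E / t = 2.77567×10⁶ J / 46956 s = 59.1121 W
59.1121 W ÷ (0.293071 W/BTU/h) = 201.699 BTU/h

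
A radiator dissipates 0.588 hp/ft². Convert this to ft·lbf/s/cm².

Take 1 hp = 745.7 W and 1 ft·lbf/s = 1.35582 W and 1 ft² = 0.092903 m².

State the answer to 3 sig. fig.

0.348 ft·lbf/s/cm²

0.588 hp/ft² × 745.7 W/hp ÷ 0.092903 m²/ft² = 4719.67 W/m²
4719.67 W/m² ÷ 1.35582 W/ft·lbf/s × 0.0001 m²/cm² = 0.348104 ft·lbf/s/cm²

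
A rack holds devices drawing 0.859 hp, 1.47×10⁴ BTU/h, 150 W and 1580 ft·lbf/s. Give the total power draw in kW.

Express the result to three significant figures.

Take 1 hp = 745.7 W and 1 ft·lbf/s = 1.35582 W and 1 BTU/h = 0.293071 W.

7.24 kW

0.859 hp × 745.7 = 640.556 W
1.47×10⁴ BTU/h × 0.293071 = 4308.14 W
150 W (already W)
1580 ft·lbf/s × 1.35582 = 2142.2 W
Combined: 640.556 + 4308.14 + 150 + 2142.2 = 7240.9 W
In kW: 7240.9 / 1000 = 7.2409 kW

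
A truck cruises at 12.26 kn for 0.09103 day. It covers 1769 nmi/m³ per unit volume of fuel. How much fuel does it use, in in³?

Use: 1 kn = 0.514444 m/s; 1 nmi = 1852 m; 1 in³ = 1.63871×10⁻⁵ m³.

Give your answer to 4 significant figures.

924.0 in³

12.26 kn → 6.30708 m/s
0.09103 day → 7864.99 s
d = v × t = 6.30708 × 7864.99 = 49605.1 m
1769 nmi/m³ → 3.27619×10⁶ m/m³
V = d / (distance per unit fuel) = 49605.1 / 3.27619×10⁶ = 0.0151411 m³
In in³: 0.0151411 / 1.63871×10⁻⁵ = 923.965 in³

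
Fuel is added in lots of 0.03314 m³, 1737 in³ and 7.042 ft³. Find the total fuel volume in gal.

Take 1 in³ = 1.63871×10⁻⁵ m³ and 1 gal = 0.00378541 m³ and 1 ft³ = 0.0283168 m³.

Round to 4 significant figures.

68.95 gal

0.03314 m³ (already m³)
1737 in³ × 1.63871×10⁻⁵ = 0.0284644 m³
7.042 ft³ × 0.0283168 = 0.199407 m³
Total: 0.03314 + 0.0284644 + 0.199407 = 0.261011 m³
In gal: 0.261011 / 0.00378541 = 68.9518 gal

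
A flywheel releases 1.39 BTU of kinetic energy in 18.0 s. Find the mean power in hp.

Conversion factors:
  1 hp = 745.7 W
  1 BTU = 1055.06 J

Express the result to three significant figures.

0.109 hp

1.39 BTU × 1055.06 = 1466.53 J
P = E / t = 1466.53 J / 18 s = 81.4739 W
81.4739 W ÷ (745.7 W/hp) = 0.109258 hp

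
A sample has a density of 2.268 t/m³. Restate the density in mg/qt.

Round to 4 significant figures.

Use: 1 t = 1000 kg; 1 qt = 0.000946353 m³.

2.268 t/m³ × 1000 kg/t = 2268 kg/m³
2268 kg/m³ ÷ 10⁻⁶ kg/mg × 0.000946353 m³/qt = 2.14633×10⁶ mg/qt

2.146×10⁶ mg/qt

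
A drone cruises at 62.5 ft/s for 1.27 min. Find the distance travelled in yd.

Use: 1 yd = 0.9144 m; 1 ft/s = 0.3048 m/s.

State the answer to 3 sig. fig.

62.5 ft/s × 0.3048 → 19.05 m/s
1.27 min × 60 → 76.2 s
d = v × t = 19.05 m/s × 76.2 s = 1451.61 m
1451.61 m ÷ (0.9144 m/yd) = 1587.5 yd

1590 yd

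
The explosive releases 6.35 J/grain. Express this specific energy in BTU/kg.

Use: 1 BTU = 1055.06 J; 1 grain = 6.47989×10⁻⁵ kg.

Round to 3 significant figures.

92.9 BTU/kg

6.35 J/grain ÷ 6.47989×10⁻⁵ kg/grain = 97995.5 J/kg
97995.5 J/kg ÷ 1055.06 J/BTU = 92.8814 BTU/kg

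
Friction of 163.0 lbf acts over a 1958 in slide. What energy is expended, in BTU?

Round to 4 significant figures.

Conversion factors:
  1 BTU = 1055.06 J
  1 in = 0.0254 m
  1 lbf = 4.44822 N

34.18 BTU

163.0 lbf × 4.44822 = 725.06 N
1958 in × 0.0254 = 49.7332 m
W = F × d = 725.06 N × 49.7332 m = 36059.6 J
36059.6 J ÷ (1055.06 J/BTU) = 34.1778 BTU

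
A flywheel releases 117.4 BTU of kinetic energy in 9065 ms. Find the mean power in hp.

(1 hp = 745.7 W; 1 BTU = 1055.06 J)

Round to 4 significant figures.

18.32 hp

117.4 BTU × 1055.06 = 123864 J
9065 ms × 0.001 = 9.065 s
P = E / t = 123864 J / 9.065 s = 13664 W
13664 W ÷ (745.7 W/hp) = 18.3237 hp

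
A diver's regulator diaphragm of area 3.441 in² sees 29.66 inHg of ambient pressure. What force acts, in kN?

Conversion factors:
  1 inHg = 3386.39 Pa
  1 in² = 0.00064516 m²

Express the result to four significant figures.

29.66 inHg × 3386.39 = 100440 Pa
3.441 in² × 0.00064516 = 0.00222 m²
F = P × A = 100440 Pa × 0.00222 m² = 222.977 N
222.977 N ÷ (1000 N/kN) = 0.222977 kN

0.2230 kN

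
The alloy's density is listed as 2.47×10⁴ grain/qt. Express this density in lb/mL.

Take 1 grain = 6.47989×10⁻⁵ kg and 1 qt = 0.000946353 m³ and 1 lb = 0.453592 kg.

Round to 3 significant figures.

2.47×10⁴ grain/qt × 6.47989×10⁻⁵ kg/grain ÷ 0.000946353 m³/qt = 1691.26 kg/m³
1691.26 kg/m³ ÷ 0.453592 kg/lb × 10⁻⁶ m³/mL = 0.00372859 lb/mL

0.00373 lb/mL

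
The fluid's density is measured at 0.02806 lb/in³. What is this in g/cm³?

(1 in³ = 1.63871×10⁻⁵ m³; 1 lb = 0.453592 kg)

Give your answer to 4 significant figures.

0.02806 lb/in³ × 0.453592 kg/lb ÷ 1.63871×10⁻⁵ m³/in³ = 776.696 kg/m³
776.696 kg/m³ ÷ 0.001 kg/g × 10⁻⁶ m³/cm³ = 0.776696 g/cm³

0.7767 g/cm³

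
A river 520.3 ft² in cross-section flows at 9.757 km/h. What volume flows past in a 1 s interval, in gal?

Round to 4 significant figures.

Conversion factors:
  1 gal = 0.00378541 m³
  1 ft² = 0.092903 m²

9.757 km/h × (1/3.6) = 2.71028 m/s
520.3 ft² × 0.092903 = 48.3374 m²
V = v × A × t = 2.71028 m/s × 48.3374 m² × 1 s = 131.008 m³
131.008 m³ ÷ (0.00378541 m³/gal) = 34608.7 gal

3.461×10⁴ gal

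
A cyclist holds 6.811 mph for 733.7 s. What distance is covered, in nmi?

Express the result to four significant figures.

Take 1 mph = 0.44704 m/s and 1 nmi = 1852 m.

6.811 mph × 0.44704 = 3.04479 m/s
d = v × t = 3.04479 m/s × 733.7 s = 2233.96 m
2233.96 m ÷ (1852 m/nmi) = 1.20624 nmi

1.206 nmi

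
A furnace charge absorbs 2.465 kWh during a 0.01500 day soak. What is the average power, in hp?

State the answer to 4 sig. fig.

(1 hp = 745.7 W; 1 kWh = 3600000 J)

9.182 hp

2.465 kWh × 3600000 → 8.874×10⁶ J
0.01500 day × 86400 → 1296 s
P = E / t = 8.874×10⁶ J / 1296 s = 6847.22 W
6847.22 W ÷ (745.7 W/hp) = 9.18227 hp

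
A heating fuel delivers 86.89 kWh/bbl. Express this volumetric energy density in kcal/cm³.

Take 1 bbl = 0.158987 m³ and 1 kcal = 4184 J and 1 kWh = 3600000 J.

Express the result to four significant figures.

86.89 kWh/bbl × 3600000 J/kWh ÷ 0.158987 m³/bbl = 1.96748×10⁹ J/m³
1.96748×10⁹ J/m³ ÷ 4184 J/kcal × 10⁻⁶ m³/cm³ = 0.470239 kcal/cm³

0.4702 kcal/cm³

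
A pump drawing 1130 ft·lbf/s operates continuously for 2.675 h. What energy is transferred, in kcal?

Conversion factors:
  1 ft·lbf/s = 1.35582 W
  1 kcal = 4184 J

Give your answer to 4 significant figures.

1130 ft·lbf/s × 1.35582 = 1532.08 W
2.675 h × 3600 = 9630 s
E = P × t = 1532.08 W × 9630 s = 1.47539×10⁷ J
1.47539×10⁷ J ÷ (4184 J/kcal) = 3526.27 kcal

3526 kcal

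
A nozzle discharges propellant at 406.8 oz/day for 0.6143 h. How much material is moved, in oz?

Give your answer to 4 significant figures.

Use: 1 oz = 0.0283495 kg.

406.8 oz/day → 1.33479×10⁻⁴ kg/s
0.6143 h → 2211.48 s
m = ṁ × t = 1.33479×10⁻⁴ × 2211.48 = 0.295186 kg
In oz: 0.295186 / 0.0283495 = 10.4124 oz

10.41 oz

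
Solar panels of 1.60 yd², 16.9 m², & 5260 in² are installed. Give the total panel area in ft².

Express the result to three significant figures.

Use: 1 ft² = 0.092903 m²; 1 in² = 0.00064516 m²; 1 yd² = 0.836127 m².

1.60 yd² × 0.836127 = 1.3378 m²
16.9 m² (already m²)
5260 in² × 0.00064516 = 3.39354 m²
Sum: 1.3378 + 16.9 + 3.39354 = 21.6313 m²
In ft²: 21.6313 / 0.092903 = 232.837 ft²

233 ft²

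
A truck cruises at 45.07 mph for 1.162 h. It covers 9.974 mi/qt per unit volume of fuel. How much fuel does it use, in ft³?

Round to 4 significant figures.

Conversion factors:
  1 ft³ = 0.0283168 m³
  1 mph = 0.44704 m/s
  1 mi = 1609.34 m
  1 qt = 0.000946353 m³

45.07 mph → 20.1481 m/s
1.162 h → 4183.2 s
d = v × t = 20.1481 × 4183.2 = 84283.5 m
9.974 mi/qt → 1.69615×10⁷ m/m³
V = d / (distance per unit fuel) = 84283.5 / 1.69615×10⁷ = 0.00496911 m³
In ft³: 0.00496911 / 0.0283168 = 0.175483 ft³

0.1755 ft³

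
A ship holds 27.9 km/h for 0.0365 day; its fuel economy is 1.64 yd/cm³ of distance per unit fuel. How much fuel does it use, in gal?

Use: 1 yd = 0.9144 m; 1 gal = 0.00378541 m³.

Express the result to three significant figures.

27.9 km/h → 7.75 m/s
0.0365 day → 3153.6 s
d = v × t = 7.75 × 3153.6 = 24440.4 m
1.64 yd/cm³ → 1.49962×10⁶ m/m³
V = d / (distance per unit fuel) = 24440.4 / 1.49962×10⁶ = 0.0162977 m³
In gal: 0.0162977 / 0.00378541 = 4.3054 gal

4.31 gal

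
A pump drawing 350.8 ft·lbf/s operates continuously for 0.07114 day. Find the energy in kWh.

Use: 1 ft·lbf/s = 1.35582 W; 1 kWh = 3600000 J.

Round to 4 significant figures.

350.8 ft·lbf/s × 1.35582 → 475.622 W
0.07114 day × 86400 → 6146.5 s
E = P × t = 475.622 W × 6146.5 s = 2.92341×10⁶ J
2.92341×10⁶ J ÷ (3600000 J/kWh) = 0.812058 kWh

0.8121 kWh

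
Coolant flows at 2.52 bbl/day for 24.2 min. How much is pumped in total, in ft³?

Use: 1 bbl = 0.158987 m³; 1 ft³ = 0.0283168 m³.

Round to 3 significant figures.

0.238 ft³

2.52 bbl/day → 4.63712×10⁻⁶ m³/s
24.2 min → 1452 s
V = Q × t = 4.63712×10⁻⁶ × 1452 = 0.0067331 m³
In ft³: 0.0067331 / 0.0283168 = 0.237778 ft³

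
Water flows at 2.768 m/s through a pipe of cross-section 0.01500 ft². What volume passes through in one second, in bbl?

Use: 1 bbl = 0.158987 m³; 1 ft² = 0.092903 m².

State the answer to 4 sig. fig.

0.01500 ft² × 0.092903 → 0.00139354 m²
V = v × A × t = 2.768 m/s × 0.00139354 m² × 1 s = 0.00385732 m³
0.00385732 m³ ÷ (0.158987 m³/bbl) = 0.0242619 bbl

0.02426 bbl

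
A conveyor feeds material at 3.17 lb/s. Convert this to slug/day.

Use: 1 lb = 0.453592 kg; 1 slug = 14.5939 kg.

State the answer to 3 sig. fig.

8510 slug/day

3.17 lb/s × 0.453592 kg/lb = 1.43789 kg/s
1.43789 kg/s ÷ 14.5939 kg/slug × 86400 s/day = 8512.71 slug/day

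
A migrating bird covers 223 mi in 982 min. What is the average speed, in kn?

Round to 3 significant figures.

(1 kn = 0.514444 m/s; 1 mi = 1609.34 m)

223 mi × 1609.34 → 358883 m
982 min × 60 → 58920 s
v = d / t = 358883 m / 58920 s = 6.09102 m/s
6.09102 m/s ÷ (0.514444 m/s/kn) = 11.84 kn

11.8 kn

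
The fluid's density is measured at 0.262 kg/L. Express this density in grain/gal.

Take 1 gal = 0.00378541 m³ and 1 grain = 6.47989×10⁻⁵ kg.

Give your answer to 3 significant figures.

0.262 kg/L ÷ 0.001 m³/L = 262 kg/m³
262 kg/m³ ÷ 6.47989×10⁻⁵ kg/grain × 0.00378541 m³/gal = 15305.5 grain/gal

1.53×10⁴ grain/gal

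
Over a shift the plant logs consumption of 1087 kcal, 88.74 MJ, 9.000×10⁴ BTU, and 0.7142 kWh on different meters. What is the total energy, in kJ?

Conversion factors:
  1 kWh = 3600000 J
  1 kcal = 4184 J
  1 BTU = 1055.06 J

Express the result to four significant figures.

1087 kcal × 4184 = 4.54801×10⁶ J
88.74 MJ × 1000000 = 8.874×10⁷ J
9.000×10⁴ BTU × 1055.06 = 9.49554×10⁷ J
0.7142 kWh × 3600000 = 2.57112×10⁶ J
Total: 4.54801×10⁶ + 8.874×10⁷ + 9.49554×10⁷ + 2.57112×10⁶ = 1.90815×10⁸ J
In kJ: 1.90815×10⁸ / 1000 = 190815 kJ

1.908×10⁵ kJ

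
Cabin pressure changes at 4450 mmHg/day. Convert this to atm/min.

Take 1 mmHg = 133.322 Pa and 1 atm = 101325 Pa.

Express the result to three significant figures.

0.00407 atm/min

4450 mmHg/day × 133.322 Pa/mmHg ÷ 86400 s/day = 6.8667 Pa/s
6.8667 Pa/s ÷ 101325 Pa/atm × 60 s/min = 0.00406614 atm/min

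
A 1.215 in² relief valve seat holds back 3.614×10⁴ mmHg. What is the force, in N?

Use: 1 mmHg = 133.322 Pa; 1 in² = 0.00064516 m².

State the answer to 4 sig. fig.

3777 N

3.614×10⁴ mmHg × 133.322 = 4.81826×10⁶ Pa
1.215 in² × 0.00064516 = 7.83869×10⁻⁴ m²
F = P × A = 4.81826×10⁶ Pa × 7.83869×10⁻⁴ m² = 3776.88 N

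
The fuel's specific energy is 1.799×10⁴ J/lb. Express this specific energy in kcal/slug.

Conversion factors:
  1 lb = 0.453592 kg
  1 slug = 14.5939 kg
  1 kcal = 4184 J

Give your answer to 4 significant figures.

138.3 kcal/slug

1.799×10⁴ J/lb ÷ 0.453592 kg/lb = 39661.2 J/kg
39661.2 J/kg ÷ 4184 J/kcal × 14.5939 kg/slug = 138.339 kcal/slug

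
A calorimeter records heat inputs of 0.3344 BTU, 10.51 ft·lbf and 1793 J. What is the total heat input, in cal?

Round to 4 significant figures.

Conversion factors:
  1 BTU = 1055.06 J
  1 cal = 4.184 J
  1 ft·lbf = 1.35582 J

0.3344 BTU × 1055.06 = 352.812 J
10.51 ft·lbf × 1.35582 = 14.2497 J
1793 J (already J)
Total: 352.812 + 14.2497 + 1793 = 2160.06 J
In cal: 2160.06 / 4.184 = 516.267 cal

516.3 cal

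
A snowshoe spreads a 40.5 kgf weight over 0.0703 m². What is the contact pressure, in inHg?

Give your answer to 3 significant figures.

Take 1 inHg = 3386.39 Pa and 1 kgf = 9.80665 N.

1.67 inHg

40.5 kgf × 9.80665 → 397.169 N
P = F / A = 397.169 N / 0.0703 m² = 5649.63 Pa
5649.63 Pa ÷ (3386.39 Pa/inHg) = 1.66833 inHg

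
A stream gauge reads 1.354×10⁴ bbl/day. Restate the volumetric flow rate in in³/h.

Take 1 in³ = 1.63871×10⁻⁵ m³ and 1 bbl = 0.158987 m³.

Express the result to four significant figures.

5.474×10⁶ in³/h

1.354×10⁴ bbl/day × 0.158987 m³/bbl ÷ 86400 s/day = 0.0249153 m³/s
0.0249153 m³/s ÷ 1.63871×10⁻⁵ m³/in³ × 3600 s/h = 5.47352×10⁶ in³/h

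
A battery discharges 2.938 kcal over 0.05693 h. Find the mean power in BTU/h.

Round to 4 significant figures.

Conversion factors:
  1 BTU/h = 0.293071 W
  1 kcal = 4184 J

2.938 kcal × 4184 = 12292.6 J
0.05693 h × 3600 = 204.948 s
P = E / t = 12292.6 J / 204.948 s = 59.9791 W
59.9791 W ÷ (0.293071 W/BTU/h) = 204.657 BTU/h

204.7 BTU/h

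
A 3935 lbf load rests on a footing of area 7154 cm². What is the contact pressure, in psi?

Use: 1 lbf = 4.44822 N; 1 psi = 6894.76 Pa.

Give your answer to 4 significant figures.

3.549 psi

3935 lbf × 4.44822 = 17503.7 N
7154 cm² × 0.0001 = 0.7154 m²
P = F / A = 17503.7 N / 0.7154 m² = 24467 Pa
24467 Pa ÷ (6894.76 Pa/psi) = 3.54864 psi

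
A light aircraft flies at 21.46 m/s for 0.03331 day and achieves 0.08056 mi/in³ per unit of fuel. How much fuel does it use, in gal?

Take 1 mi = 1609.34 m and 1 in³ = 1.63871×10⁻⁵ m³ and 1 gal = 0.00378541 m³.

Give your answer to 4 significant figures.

2.062 gal

0.03331 day → 2877.98 s
d = v × t = 21.46 × 2877.98 = 61761.5 m
0.08056 mi/in³ → 7.91162×10⁶ m/m³
V = d / (distance per unit fuel) = 61761.5 / 7.91162×10⁶ = 0.00780643 m³
In gal: 0.00780643 / 0.00378541 = 2.06224 gal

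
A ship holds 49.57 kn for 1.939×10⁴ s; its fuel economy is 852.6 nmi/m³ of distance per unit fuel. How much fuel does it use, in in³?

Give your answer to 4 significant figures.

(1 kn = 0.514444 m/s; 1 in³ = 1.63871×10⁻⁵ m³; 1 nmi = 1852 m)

1.911×10⁴ in³

49.57 kn → 25.501 m/s
d = v × t = 25.501 × 19390 = 494464 m
852.6 nmi/m³ → 1.57902×10⁶ m/m³
V = d / (distance per unit fuel) = 494464 / 1.57902×10⁶ = 0.313146 m³
In in³: 0.313146 / 1.63871×10⁻⁵ = 19109.3 in³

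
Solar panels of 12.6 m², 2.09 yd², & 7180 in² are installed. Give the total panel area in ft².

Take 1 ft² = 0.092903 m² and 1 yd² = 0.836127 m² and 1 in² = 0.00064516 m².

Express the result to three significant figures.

204 ft²

12.6 m² (already m²)
2.09 yd² × 0.836127 = 1.74751 m²
7180 in² × 0.00064516 = 4.63225 m²
Sum: 12.6 + 1.74751 + 4.63225 = 18.9798 m²
In ft²: 18.9798 / 0.092903 = 204.297 ft²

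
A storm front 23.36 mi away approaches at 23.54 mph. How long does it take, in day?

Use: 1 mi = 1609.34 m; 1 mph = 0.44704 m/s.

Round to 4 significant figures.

23.36 mi × 1609.34 = 37594.2 m
23.54 mph × 0.44704 = 10.5233 m/s
t = d / v = 37594.2 m / 10.5233 m/s = 3572.47 s
3572.47 s ÷ (86400 s/day) = 0.041348 day

0.04135 day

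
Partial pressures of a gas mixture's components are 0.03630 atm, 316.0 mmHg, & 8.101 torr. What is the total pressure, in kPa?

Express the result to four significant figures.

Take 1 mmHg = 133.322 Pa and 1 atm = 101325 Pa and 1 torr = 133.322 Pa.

46.89 kPa

0.03630 atm × 101325 = 3678.1 Pa
316.0 mmHg × 133.322 = 42129.8 Pa
8.101 torr × 133.322 = 1080.04 Pa
Sum: 3678.1 + 42129.8 + 1080.04 = 46887.9 Pa
In kPa: 46887.9 / 1000 = 46.8879 kPa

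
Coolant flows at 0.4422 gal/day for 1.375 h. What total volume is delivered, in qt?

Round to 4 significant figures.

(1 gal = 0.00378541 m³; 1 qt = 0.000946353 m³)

0.4422 gal/day → 1.93739×10⁻⁸ m³/s
1.375 h → 4950 s
V = Q × t = 1.93739×10⁻⁸ × 4950 = 9.59008×10⁻⁵ m³
In qt: 9.59008×10⁻⁵ / 0.000946353 = 0.101337 qt

0.1013 qt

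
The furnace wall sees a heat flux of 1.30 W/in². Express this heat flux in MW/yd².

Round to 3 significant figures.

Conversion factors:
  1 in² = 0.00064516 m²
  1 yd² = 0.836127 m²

0.00168 MW/yd²

1.30 W/in² ÷ 0.00064516 m²/in² = 2015 W/m²
2015 W/m² ÷ 1000000 W/MW × 0.836127 m²/yd² = 0.0016848 MW/yd²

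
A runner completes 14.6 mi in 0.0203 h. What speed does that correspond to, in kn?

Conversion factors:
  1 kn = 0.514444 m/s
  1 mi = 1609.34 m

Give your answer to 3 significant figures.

625 kn

14.6 mi × 1609.34 = 23496.4 m
0.0203 h × 3600 = 73.08 s
v = d / t = 23496.4 m / 73.08 s = 321.516 m/s
321.516 m/s ÷ (0.514444 m/s/kn) = 624.978 kn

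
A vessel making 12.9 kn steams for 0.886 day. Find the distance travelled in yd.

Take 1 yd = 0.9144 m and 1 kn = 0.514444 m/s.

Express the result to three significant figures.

12.9 kn × 0.514444 = 6.63633 m/s
0.886 day × 86400 = 76550.4 s
d = v × t = 6.63633 m/s × 76550.4 s = 508014 m
508014 m ÷ (0.9144 m/yd) = 555571 yd

5.56×10⁵ yd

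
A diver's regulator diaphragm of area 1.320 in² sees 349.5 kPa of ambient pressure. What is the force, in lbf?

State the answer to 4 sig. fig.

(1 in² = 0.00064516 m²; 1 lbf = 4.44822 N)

66.91 lbf

349.5 kPa × 1000 = 349500 Pa
1.320 in² × 0.00064516 = 8.51611×10⁻⁴ m²
F = P × A = 349500 Pa × 8.51611×10⁻⁴ m² = 297.638 N
297.638 N ÷ (4.44822 N/lbf) = 66.9117 lbf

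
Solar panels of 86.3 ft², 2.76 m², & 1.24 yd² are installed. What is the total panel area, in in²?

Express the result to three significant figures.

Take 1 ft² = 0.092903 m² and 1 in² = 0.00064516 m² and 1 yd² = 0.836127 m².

1.83×10⁴ in²

86.3 ft² × 0.092903 = 8.01753 m²
2.76 m² (already m²)
1.24 yd² × 0.836127 = 1.0368 m²
Sum: 8.01753 + 2.76 + 1.0368 = 11.8143 m²
In in²: 11.8143 / 0.00064516 = 18312.2 in²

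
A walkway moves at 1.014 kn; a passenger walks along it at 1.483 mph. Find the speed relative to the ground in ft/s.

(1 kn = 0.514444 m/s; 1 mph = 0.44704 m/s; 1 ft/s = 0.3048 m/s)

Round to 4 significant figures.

3.887 ft/s

1.014 kn × 0.514444 = 0.521646 m/s
1.483 mph × 0.44704 = 0.66296 m/s
Combined: 0.521646 + 0.66296 = 1.18461 m/s
In ft/s: 1.18461 / 0.3048 = 3.88652 ft/s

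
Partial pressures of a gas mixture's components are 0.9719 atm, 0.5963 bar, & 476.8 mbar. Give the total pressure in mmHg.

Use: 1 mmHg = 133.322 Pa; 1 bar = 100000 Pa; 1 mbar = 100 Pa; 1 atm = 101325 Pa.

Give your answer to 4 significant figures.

1544 mmHg

0.9719 atm × 101325 → 98477.8 Pa
0.5963 bar × 100000 → 59630 Pa
476.8 mbar × 100 → 47680 Pa
Combined: 98477.8 + 59630 + 47680 = 205788 Pa
In mmHg: 205788 / 133.322 = 1543.54 mmHg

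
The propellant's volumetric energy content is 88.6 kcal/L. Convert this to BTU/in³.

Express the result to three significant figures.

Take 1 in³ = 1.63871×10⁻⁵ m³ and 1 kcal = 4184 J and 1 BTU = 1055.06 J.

5.76 BTU/in³

88.6 kcal/L × 4184 J/kcal ÷ 0.001 m³/L = 3.70702×10⁸ J/m³
3.70702×10⁸ J/m³ ÷ 1055.06 J/BTU × 1.63871×10⁻⁵ m³/in³ = 5.75771 BTU/in³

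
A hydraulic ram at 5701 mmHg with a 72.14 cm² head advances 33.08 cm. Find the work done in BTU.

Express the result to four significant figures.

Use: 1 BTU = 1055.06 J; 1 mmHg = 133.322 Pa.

5701 mmHg → 760069 Pa
72.14 cm² → 0.007214 m²
F = P × A = 760069 × 0.007214 = 5483.14 N
33.08 cm → 0.3308 m
W = F × d = 5483.14 × 0.3308 = 1813.82 J
In BTU: 1813.82 / 1055.06 = 1.71916 BTU

1.719 BTU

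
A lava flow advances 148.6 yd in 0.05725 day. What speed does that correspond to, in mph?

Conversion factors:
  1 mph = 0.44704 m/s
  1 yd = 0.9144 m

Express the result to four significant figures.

0.06145 mph

148.6 yd × 0.9144 → 135.88 m
0.05725 day × 86400 → 4946.4 s
v = d / t = 135.88 m / 4946.4 s = 0.0274705 m/s
0.0274705 m/s ÷ (0.44704 m/s/mph) = 0.0614498 mph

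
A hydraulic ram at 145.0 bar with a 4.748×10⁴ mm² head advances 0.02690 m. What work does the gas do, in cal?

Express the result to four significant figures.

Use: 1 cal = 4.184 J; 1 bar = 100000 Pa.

145.0 bar → 1.45×10⁷ Pa
4.748×10⁴ mm² → 0.04748 m²
F = P × A = 1.45×10⁷ × 0.04748 = 688460 N
W = F × d = 688460 × 0.0269 = 18519.6 J
In cal: 18519.6 / 4.184 = 4426.29 cal

4426 cal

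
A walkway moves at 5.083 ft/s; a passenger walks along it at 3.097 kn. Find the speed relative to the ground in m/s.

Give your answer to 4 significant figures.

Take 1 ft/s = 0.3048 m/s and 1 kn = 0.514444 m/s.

3.143 m/s

5.083 ft/s × 0.3048 → 1.5493 m/s
3.097 kn × 0.514444 → 1.59323 m/s
Total: 1.5493 + 1.59323 = 3.14253 m/s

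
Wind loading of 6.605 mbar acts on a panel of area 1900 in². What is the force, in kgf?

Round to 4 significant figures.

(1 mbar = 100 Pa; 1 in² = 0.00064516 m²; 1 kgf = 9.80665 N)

6.605 mbar × 100 = 660.5 Pa
1900 in² × 0.00064516 = 1.2258 m²
F = P × A = 660.5 Pa × 1.2258 m² = 809.641 N
809.641 N ÷ (9.80665 N/kgf) = 82.5604 kgf

82.56 kgf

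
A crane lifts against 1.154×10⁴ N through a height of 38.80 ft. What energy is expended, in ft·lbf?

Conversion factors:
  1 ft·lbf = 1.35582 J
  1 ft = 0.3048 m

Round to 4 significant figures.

1.007×10⁵ ft·lbf

38.80 ft × 0.3048 → 11.8262 m
W = F × d = 11540 N × 11.8262 m = 136474 J
136474 J ÷ (1.35582 J/ft·lbf) = 100658 ft·lbf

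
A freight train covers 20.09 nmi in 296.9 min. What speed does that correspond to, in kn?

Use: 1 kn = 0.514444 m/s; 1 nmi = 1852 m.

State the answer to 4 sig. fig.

20.09 nmi × 1852 → 37206.7 m
296.9 min × 60 → 17814 s
v = d / t = 37206.7 m / 17814 s = 2.08862 m/s
2.08862 m/s ÷ (0.514444 m/s/kn) = 4.05996 kn

4.060 kn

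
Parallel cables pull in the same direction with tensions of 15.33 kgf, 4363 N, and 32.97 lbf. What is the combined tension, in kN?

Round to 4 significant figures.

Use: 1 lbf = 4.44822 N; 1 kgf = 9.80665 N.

4.660 kN

15.33 kgf × 9.80665 = 150.336 N
4363 N (already N)
32.97 lbf × 4.44822 = 146.658 N
Total: 150.336 + 4363 + 146.658 = 4659.99 N
In kN: 4659.99 / 1000 = 4.65999 kN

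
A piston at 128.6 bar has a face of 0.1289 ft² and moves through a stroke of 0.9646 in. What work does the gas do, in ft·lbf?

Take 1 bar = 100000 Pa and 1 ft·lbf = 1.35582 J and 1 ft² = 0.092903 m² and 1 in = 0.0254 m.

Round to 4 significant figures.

128.6 bar → 1.286×10⁷ Pa
0.1289 ft² → 0.0119752 m²
F = P × A = 1.286×10⁷ × 0.0119752 = 154001 N
0.9646 in → 0.0245008 m
W = F × d = 154001 × 0.0245008 = 3773.15 J
In ft·lbf: 3773.15 / 1.35582 = 2782.93 ft·lbf

2783 ft·lbf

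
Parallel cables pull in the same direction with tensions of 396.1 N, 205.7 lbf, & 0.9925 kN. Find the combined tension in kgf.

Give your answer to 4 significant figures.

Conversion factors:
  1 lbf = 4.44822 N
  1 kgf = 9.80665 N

234.9 kgf

396.1 N (already N)
205.7 lbf × 4.44822 = 914.999 N
0.9925 kN × 1000 = 992.5 N
Sum: 396.1 + 914.999 + 992.5 = 2303.6 N
In kgf: 2303.6 / 9.80665 = 234.902 kgf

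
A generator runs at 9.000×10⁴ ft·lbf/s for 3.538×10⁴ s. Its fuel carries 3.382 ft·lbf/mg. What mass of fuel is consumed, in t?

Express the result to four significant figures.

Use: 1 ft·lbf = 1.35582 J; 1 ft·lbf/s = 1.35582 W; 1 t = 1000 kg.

0.9415 t

9.000×10⁴ ft·lbf/s → 122024 W
E = P × t = 122024 × 35380 = 4.31721×10⁹ J
3.382 ft·lbf/mg → 4.58538×10⁶ J/kg
m = E / e_s = 4.31721×10⁹ / 4.58538×10⁶ = 941.516 kg
In t: 941.516 / 1000 = 0.941516 t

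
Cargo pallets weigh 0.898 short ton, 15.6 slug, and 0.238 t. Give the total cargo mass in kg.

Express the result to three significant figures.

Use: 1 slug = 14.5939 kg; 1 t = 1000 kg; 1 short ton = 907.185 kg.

0.898 short ton × 907.185 → 814.652 kg
15.6 slug × 14.5939 → 227.665 kg
0.238 t × 1000 → 238 kg
Combined: 814.652 + 227.665 + 238 = 1280.32 kg

1280 kg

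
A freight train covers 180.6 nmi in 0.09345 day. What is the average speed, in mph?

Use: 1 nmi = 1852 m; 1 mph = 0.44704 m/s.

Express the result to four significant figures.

92.67 mph

180.6 nmi × 1852 = 334471 m
0.09345 day × 86400 = 8074.08 s
v = d / t = 334471 m / 8074.08 s = 41.4253 m/s
41.4253 m/s ÷ (0.44704 m/s/mph) = 92.6658 mph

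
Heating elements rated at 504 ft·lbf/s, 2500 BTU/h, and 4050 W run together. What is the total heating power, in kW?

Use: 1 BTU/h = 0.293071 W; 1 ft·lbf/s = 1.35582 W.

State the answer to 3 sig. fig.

504 ft·lbf/s × 1.35582 → 683.333 W
2500 BTU/h × 0.293071 → 732.678 W
4050 W (already W)
Combined: 683.333 + 732.678 + 4050 = 5466.01 W
In kW: 5466.01 / 1000 = 5.46601 kW

5.47 kW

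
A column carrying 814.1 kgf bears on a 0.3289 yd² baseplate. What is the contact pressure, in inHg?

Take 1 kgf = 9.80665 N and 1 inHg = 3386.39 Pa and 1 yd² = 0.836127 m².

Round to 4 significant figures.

8.573 inHg

814.1 kgf × 9.80665 → 7983.59 N
0.3289 yd² × 0.836127 → 0.275002 m²
P = F / A = 7983.59 N / 0.275002 m² = 29031 Pa
29031 Pa ÷ (3386.39 Pa/inHg) = 8.57285 inHg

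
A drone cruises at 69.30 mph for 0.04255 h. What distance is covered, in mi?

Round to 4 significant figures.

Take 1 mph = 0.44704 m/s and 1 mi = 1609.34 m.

69.30 mph × 0.44704 = 30.9799 m/s
0.04255 h × 3600 = 153.18 s
d = v × t = 30.9799 m/s × 153.18 s = 4745.5 m
4745.5 m ÷ (1609.34 m/mi) = 2.94872 mi

2.949 mi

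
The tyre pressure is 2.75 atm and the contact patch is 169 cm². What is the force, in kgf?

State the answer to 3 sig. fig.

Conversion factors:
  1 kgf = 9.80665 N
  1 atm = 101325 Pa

480 kgf

2.75 atm × 101325 → 278644 Pa
169 cm² × 0.0001 → 0.0169 m²
F = P × A = 278644 Pa × 0.0169 m² = 4709.08 N
4709.08 N ÷ (9.80665 N/kgf) = 480.193 kgf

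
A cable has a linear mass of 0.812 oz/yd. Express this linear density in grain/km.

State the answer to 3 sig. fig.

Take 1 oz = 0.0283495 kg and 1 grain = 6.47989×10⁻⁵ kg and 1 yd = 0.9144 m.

3.89×10⁵ grain/km

0.812 oz/yd × 0.0283495 kg/oz ÷ 0.9144 m/yd = 0.0251748 kg/m
0.0251748 kg/m ÷ 6.47989×10⁻⁵ kg/grain × 1000 m/km = 388507 grain/km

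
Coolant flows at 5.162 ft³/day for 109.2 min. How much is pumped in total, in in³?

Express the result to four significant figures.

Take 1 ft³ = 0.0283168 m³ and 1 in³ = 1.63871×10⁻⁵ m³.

676.4 in³

5.162 ft³/day → 1.6918×10⁻⁶ m³/s
109.2 min → 6552 s
V = Q × t = 1.6918×10⁻⁶ × 6552 = 0.0110847 m³
In in³: 0.0110847 / 1.63871×10⁻⁵ = 676.428 in³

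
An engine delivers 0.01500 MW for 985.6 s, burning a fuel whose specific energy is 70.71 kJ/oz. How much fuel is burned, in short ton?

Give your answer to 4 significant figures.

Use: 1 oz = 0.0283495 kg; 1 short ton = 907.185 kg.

0.006534 short ton

0.01500 MW → 15000 W
E = P × t = 15000 × 985.6 = 1.4784×10⁷ J
70.71 kJ/oz → 2.49422×10⁶ J/kg
m = E / e_s = 1.4784×10⁷ / 2.49422×10⁶ = 5.9273 kg
In short ton: 5.9273 / 907.185 = 0.00653373 short ton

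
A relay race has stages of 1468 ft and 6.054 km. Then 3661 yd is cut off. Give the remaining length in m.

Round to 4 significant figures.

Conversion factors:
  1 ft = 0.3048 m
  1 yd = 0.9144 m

1468 ft × 0.3048 → 447.446 m
6.054 km × 1000 → 6054 m
3661 yd × 0.9144 → 3347.62 m
Net: 447.446 + 6054 − 3347.62 = 3153.83 m

3154 m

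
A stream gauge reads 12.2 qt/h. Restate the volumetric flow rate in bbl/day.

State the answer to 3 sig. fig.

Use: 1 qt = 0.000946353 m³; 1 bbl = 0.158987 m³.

12.2 qt/h × 0.000946353 m³/qt ÷ 3600 s/h = 3.20709×10⁻⁶ m³/s
3.20709×10⁻⁶ m³/s ÷ 0.158987 m³/bbl × 86400 s/day = 1.74286 bbl/day

1.74 bbl/day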